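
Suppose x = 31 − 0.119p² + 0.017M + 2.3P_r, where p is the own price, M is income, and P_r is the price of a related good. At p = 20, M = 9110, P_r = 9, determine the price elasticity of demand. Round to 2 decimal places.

-0.60

Evaluating quantity at (p, M, P_r) gives x = 31 − 0.119(20)² + 0.017(9110) + 2.3(9) = 31 − 47.6 + 154.87 + 20.7 = 158.97.
∂x/∂p = −2·0.119·p = -4.76, so E_p = -4.76·(20/158.97) ≈ -0.60.
|E_p| < 1: demand is inelastic.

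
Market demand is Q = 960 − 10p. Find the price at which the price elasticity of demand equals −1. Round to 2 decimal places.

For linear demand Q = a − bp, E = −bp/(a − bp). |E| = 1 ⇒ bp = a − bp ⇒ p = a/(2b).
p = 960/(2·10) = 48.00.

48.00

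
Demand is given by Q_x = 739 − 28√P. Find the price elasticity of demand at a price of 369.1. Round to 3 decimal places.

-1.338

At P = 369.1, Q_x = 201.0647.
dQ_x/dP = −28/(2√P) = −28/(2·19.212).
Point elasticity E = (dQ_x/dP)·(P/Q_x) = -0.7287 × 369.1/201.0647 ≈ -1.338.
|E| > 1, so demand is elastic at this price.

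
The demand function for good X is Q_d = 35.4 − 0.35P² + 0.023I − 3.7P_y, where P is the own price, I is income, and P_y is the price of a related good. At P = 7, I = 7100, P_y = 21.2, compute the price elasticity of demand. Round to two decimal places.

-0.33

First evaluate Q_d: 35.4 − 0.35(7)² + 0.023(7100) − 3.7(21.2) = 35.4 − 17.15 + 163.3 − 78.44 = 103.11.
∂Q_d/∂P = −2·0.35·P = -4.9, so E_p = -4.9·(7/103.11) ≈ -0.33.
|E_p| < 1: demand is inelastic.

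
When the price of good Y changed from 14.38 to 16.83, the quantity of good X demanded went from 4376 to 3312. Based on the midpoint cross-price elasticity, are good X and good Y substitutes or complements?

%ΔQ_x = (3312 − 4376)/[(4376+3312)/2] = -1064/3844 ≈ -0.2768.
%ΔP_y = (16.83 − 14.38)/[(14.38+16.83)/2] ≈ 0.1570.
E_xy = -0.2768/0.1570 ≈ -1.763.
E_xy < 0, so the goods are complements.

complements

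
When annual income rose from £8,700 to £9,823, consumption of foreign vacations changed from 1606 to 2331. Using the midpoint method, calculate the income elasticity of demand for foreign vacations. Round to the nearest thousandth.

%ΔQ = (2331 − 1606)/[(1606+2331)/2] = 725/1968.5 ≈ 0.3683.
%ΔI = (9,823 − 8,700)/[(8,700+9,823)/2] = 1123/9261.5 ≈ 0.1213.
E_I = %ΔQ/%ΔI ≈ 3.037.
E_I > 1: normal good (luxury).

3.037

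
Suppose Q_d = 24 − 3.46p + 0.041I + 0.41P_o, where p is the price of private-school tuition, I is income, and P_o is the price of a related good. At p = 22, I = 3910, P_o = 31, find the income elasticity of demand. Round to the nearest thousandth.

First evaluate Q_d: 24 − 3.46(22) + 0.041(3910) + 0.41(31) = 24 − 76.12 + 160.31 + 12.71 = 120.9.
∂Q_d/∂I = +0.041, so E_I = 0.041·(3910/120.9) ≈ 1.326.
E_I > 1: normal good (luxury).

1.326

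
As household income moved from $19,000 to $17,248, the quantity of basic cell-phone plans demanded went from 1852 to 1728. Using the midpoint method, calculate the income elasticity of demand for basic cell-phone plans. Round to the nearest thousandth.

0.717

%ΔQ = (1728 − 1852)/[(1852+1728)/2] = -124/1790 ≈ -0.0693.
%ΔI = (17,248 − 19,000)/[(19,000+17,248)/2] = -1752/18124 ≈ -0.0967.
E_I = %ΔQ/%ΔI ≈ 0.717.
E_I ∈ (0,1): normal good (necessity).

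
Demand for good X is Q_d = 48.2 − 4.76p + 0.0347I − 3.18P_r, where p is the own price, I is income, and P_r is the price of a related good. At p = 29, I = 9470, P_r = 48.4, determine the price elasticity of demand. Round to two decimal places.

Substituting, Q_d = 48.2 − 4.76(29) + 0.0347(9470) − 3.18(48.4) = 48.2 − 138.04 + 328.609 − 153.912 = 84.857.
∂Q_d/∂p = −4.76, so E_p = (−4.76)·(29/84.857) ≈ -1.63.
|E_p| > 1: demand is elastic.

-1.63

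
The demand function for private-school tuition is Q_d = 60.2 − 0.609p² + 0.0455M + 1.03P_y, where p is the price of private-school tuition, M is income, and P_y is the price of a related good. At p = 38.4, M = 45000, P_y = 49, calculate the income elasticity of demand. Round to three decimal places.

1.625

At the given point, Q_d = 60.2 − 0.609(38.4)² + 0.0455(45000) + 1.03(49) = 60.2 − 898.007 + 2047.5 + 50.47 = 1260.163.
∂Q_d/∂M = +0.0455, so E_I = 0.0455·(45000/1260.163) ≈ 1.625.
E_I > 1: normal good (luxury).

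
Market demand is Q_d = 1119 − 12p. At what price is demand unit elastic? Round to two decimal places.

46.63

For linear demand Q_d = a − bp, E = −bp/(a − bp). |E| = 1 ⇒ bp = a − bp ⇒ p = a/(2b).
p = 1119/(2·12) ≈ 46.63.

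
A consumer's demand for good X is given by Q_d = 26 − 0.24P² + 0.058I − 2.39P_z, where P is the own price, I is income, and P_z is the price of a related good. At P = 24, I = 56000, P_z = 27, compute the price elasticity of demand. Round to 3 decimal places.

-0.090

At the given point, Q_d = 26 − 0.24(24)² + 0.058(56000) − 2.39(27) = 26 − 138.24 + 3248 − 64.53 = 3071.23.
∂Q_d/∂P = −2·0.24·P = -11.52, so E_p = -11.52·(24/3071.23) ≈ -0.090.
|E_p| < 1: demand is inelastic.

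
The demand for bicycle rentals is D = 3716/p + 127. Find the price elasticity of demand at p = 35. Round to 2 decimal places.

At p = 35, D = 233.1714.
dD/dp = −3716/p² = −3.0335.
Point elasticity E = (dD/dp)·(p/D) = -3.0335 × 35/233.1714 ≈ -0.46.
|E| < 1, so demand is inelastic at this price.

-0.46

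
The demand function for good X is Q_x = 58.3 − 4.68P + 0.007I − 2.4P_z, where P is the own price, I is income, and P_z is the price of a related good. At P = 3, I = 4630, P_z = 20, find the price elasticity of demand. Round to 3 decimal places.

Q_x = 58.3 − 4.68(3) + 0.007(4630) − 2.4(20) = 58.3 − 14.04 + 32.41 − 48 = 28.67.
∂Q_x/∂P = −4.68, so E_p = (−4.68)·(3/28.67) ≈ -0.490.
|E_p| < 1: demand is inelastic.

-0.490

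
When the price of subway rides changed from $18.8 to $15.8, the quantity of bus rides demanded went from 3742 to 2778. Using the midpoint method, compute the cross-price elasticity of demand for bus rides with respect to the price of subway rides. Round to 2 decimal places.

%ΔQ_x = (2778 − 3742)/[(3742+2778)/2] = -964/3260 ≈ -0.2957.
%ΔP_y = (15.8 − 18.8)/[(18.8+15.8)/2] ≈ -0.1734.
E_xy = -0.2957/-0.1734 ≈ 1.71.
E_xy > 0, so bus rides and subway rides are substitutes.

1.71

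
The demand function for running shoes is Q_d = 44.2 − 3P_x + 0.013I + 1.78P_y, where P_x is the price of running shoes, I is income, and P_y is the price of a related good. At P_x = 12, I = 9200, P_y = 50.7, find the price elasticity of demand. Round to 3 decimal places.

-0.165

Evaluating quantity at (P_x, I, P_y) gives Q_d = 44.2 − 3(12) + 0.013(9200) + 1.78(50.7) = 44.2 − 36 + 119.6 + 90.246 = 218.046.
∂Q_d/∂P_x = −3, so E_p = (−3)·(12/218.046) ≈ -0.165.
|E_p| < 1: demand is inelastic.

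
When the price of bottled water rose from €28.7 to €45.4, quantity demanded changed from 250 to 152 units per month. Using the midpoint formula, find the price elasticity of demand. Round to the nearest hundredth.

-1.08

%ΔQ = (152 − 250)/[(250 + 152)/2] = -98/201 ≈ -0.4876.
%Δp = (45.4 − 28.7)/[(28.7 + 45.4)/2] = 16.7/37.05 ≈ 0.4507.
Arc elasticity E = %ΔQ/%Δp ≈ -0.4876/0.4507 ≈ -1.08.
|E| > 1: demand is elastic over this range.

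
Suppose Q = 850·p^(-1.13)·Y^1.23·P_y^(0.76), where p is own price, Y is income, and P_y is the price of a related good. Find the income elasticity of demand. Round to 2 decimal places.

1.23

For a Cobb–Douglas (constant-elasticity) form Q = A·Y^α·…, the elasticity with respect to Y equals the exponent α at every point.
Here the exponent on Y is 1.23, so the income elasticity of demand is 1.23.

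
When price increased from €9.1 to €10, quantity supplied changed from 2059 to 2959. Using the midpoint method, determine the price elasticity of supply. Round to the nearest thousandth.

%ΔQ = (2959 − 2059)/[(2059 + 2959)/2] = 900/2509 ≈ 0.3587.
%Δp = (10 − 9.1)/[(9.1 + 10)/2] = 0.9/9.55 ≈ 0.0942.
Arc elasticity E = %ΔQ/%Δp ≈ 0.3587/0.0942 ≈ 3.806.
|E| > 1: supply is elastic over this range.

3.806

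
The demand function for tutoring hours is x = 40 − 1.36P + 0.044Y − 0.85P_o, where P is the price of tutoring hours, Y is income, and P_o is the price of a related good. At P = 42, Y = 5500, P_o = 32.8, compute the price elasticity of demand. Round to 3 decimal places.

-0.290

Evaluating quantity at (P, Y, P_o) gives x = 40 − 1.36(42) + 0.044(5500) − 0.85(32.8) = 40 − 57.12 + 242 − 27.88 = 197.
∂x/∂P = −1.36, so E_p = (−1.36)·(42/197) ≈ -0.290.
|E_p| < 1: demand is inelastic.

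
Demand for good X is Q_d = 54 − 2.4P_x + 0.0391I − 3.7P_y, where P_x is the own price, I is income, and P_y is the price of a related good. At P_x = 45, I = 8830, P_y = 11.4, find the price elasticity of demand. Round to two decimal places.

Q_d = 54 − 2.4(45) + 0.0391(8830) − 3.7(11.4) = 54 − 108 + 345.253 − 42.18 = 249.073.
∂Q_d/∂P_x = −2.4, so E_p = (−2.4)·(45/249.073) ≈ -0.43.
|E_p| < 1: demand is inelastic.

-0.43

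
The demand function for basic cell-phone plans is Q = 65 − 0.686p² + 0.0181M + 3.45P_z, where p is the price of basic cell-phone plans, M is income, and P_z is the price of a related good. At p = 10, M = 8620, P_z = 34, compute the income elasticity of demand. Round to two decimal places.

First evaluate Q: 65 − 0.686(10)² + 0.0181(8620) + 3.45(34) = 65 − 68.6 + 156.022 + 117.3 = 269.722.
∂Q/∂M = +0.0181, so E_I = 0.0181·(8620/269.722) ≈ 0.58.
E_I ∈ (0,1): normal good (necessity).

0.58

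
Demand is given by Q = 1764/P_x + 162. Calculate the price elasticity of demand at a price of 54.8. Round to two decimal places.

-0.17

At P_x = 54.8, Q = 194.1898.
dQ/dP_x = −1764/P_x² = −0.5874.
Point elasticity E = (dQ/dP_x)·(P_x/Q) = -0.5874 × 54.8/194.1898 ≈ -0.17.
|E| < 1, so demand is inelastic at this price.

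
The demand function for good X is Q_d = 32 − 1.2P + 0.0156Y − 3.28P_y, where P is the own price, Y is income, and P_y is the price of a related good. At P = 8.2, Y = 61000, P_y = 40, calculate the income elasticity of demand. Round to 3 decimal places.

1.129

First evaluate Q_d: 32 − 1.2(8.2) + 0.0156(61000) − 3.28(40) = 32 − 9.84 + 951.6 − 131.2 = 842.56.
∂Q_d/∂Y = +0.0156, so E_I = 0.0156·(61000/842.56) ≈ 1.129.
E_I > 1: normal good (luxury).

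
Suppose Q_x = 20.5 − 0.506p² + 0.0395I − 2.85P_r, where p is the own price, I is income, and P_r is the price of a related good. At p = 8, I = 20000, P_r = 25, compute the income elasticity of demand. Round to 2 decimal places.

1.12

Q_x = 20.5 − 0.506(8)² + 0.0395(20000) − 2.85(25) = 20.5 − 32.384 + 790 − 71.25 = 706.866.
∂Q_x/∂I = +0.0395, so E_I = 0.0395·(20000/706.866) ≈ 1.12.
E_I > 1: normal good (luxury).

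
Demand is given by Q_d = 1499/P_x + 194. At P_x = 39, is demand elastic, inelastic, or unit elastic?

inelastic

At P_x = 39, Q_d = 232.4359.
dQ_d/dP_x = −1499/P_x² = −0.9855.
Point elasticity E = (dQ_d/dP_x)·(P_x/Q_d) = -0.9855 × 39/232.4359 ≈ -0.165.
|E| ≈ 0.165 < 1, so demand is inelastic.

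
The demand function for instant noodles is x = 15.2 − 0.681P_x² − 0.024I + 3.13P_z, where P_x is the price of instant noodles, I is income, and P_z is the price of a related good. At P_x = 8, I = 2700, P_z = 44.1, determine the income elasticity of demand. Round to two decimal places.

-1.44

x = 15.2 − 0.681(8)² − 0.024(2700) + 3.13(44.1) = 15.2 − 43.584 − 64.8 + 138.033 = 44.849.
∂x/∂I = −0.024, so E_I = -0.024·(2700/44.849) ≈ -1.44.
E_I < 0: inferior good.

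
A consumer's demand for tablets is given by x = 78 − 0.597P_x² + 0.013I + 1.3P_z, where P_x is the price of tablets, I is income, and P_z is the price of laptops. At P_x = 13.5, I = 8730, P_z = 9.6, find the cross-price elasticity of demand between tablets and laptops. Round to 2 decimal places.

0.13

Evaluating quantity at (P_x, I, P_z) gives x = 78 − 0.597(13.5)² + 0.013(8730) + 1.3(9.6) = 78 − 108.8033 + 113.49 + 12.48 = 95.1668.
∂x/∂P_z = +1.3, so E_xy = 1.3·(9.6/95.1668) ≈ 0.13.
E_xy > 0: the goods are substitutes.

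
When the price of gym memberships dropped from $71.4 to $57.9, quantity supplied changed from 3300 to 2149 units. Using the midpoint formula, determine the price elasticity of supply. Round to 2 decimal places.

2.02

%ΔQ = (2149 − 3300)/[(3300 + 2149)/2] = -1151/2724.5 ≈ -0.4225.
%Δp = (57.9 − 71.4)/[(71.4 + 57.9)/2] = -13.5/64.65 ≈ -0.2088.
Arc elasticity E = %ΔQ/%Δp ≈ -0.4225/-0.2088 ≈ 2.02.
|E| > 1: supply is elastic over this range.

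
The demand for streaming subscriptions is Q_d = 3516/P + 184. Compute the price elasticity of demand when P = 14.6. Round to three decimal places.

-0.567

At P = 14.6, Q_d = 424.8219.
dQ_d/dP = −3516/P² = −16.4947.
Point elasticity E = (dQ_d/dP)·(P/Q_d) = -16.4947 × 14.6/424.8219 ≈ -0.567.
|E| < 1, so demand is inelastic at this price.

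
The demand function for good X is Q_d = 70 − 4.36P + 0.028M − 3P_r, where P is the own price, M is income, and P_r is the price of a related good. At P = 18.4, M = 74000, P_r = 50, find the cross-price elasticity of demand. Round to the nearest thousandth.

At the given point, Q_d = 70 − 4.36(18.4) + 0.028(74000) − 3(50) = 70 − 80.224 + 2072 − 150 = 1911.776.
∂Q_d/∂P_r = −3, so E_xy = -3·(50/1911.776) ≈ -0.078.
E_xy < 0: the goods are complements.

-0.078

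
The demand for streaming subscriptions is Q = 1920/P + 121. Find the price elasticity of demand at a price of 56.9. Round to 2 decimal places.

At P = 56.9, Q = 154.7434.
dQ/dP = −1920/P² = −0.593.
Point elasticity E = (dQ/dP)·(P/Q) = -0.593 × 56.9/154.7434 ≈ -0.22.
|E| < 1, so demand is inelastic at this price.

-0.22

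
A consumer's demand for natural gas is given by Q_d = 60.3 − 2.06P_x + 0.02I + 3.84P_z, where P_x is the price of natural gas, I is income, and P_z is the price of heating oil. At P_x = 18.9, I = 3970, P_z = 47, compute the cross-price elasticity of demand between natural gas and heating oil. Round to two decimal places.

Q_d = 60.3 − 2.06(18.9) + 0.02(3970) + 3.84(47) = 60.3 − 38.934 + 79.4 + 180.48 = 281.246.
∂Q_d/∂P_z = +3.84, so E_xy = 3.84·(47/281.246) ≈ 0.64.
E_xy > 0: the goods are substitutes.

0.64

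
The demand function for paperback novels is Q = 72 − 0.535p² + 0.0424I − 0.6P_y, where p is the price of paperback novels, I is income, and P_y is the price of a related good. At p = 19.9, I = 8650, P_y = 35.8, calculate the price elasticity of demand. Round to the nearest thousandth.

Evaluating quantity at (p, I, P_y) gives Q = 72 − 0.535(19.9)² + 0.0424(8650) − 0.6(35.8) = 72 − 211.8654 + 366.76 − 21.48 = 205.4147.
∂Q/∂p = −2·0.535·p = -21.293, so E_p = -21.293·(19.9/205.4147) ≈ -2.063.
|E_p| > 1: demand is elastic.

-2.063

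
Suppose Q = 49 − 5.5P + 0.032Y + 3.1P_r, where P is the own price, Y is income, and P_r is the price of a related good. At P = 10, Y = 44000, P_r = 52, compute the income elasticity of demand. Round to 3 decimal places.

0.901

First evaluate Q: 49 − 5.5(10) + 0.032(44000) + 3.1(52) = 49 − 55 + 1408 + 161.2 = 1563.2.
∂Q/∂Y = +0.032, so E_I = 0.032·(44000/1563.2) ≈ 0.901.
E_I ∈ (0,1): normal good (necessity).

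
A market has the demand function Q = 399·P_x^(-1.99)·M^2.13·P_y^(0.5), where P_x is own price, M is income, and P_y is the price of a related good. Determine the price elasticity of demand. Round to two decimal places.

For a Cobb–Douglas (constant-elasticity) form Q = A·P_x^α·…, the elasticity with respect to P_x equals the exponent α at every point.
Here the exponent on P_x is -1.99, so the price elasticity of demand is -1.99.

-1.99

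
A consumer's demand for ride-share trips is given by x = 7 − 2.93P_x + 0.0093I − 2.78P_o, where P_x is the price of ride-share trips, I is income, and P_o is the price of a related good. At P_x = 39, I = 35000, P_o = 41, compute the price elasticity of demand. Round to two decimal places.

-1.10

x = 7 − 2.93(39) + 0.0093(35000) − 2.78(41) = 7 − 114.27 + 325.5 − 113.98 = 104.25.
∂x/∂P_x = −2.93, so E_p = (−2.93)·(39/104.25) ≈ -1.10.
|E_p| > 1: demand is elastic.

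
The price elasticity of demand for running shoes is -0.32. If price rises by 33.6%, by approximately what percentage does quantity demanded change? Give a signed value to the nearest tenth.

-10.8

%ΔQ ≈ E × %ΔP = (-0.32) × (33.6%) ≈ -10.8%.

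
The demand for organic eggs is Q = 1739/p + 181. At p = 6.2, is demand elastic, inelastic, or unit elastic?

At p = 6.2, Q = 461.4839.
dQ/dp = −1739/p² = −45.2393.
Point elasticity E = (dQ/dp)·(p/Q) = -45.2393 × 6.2/461.4839 ≈ -0.608.
|E| ≈ 0.608 < 1, so demand is inelastic.

inelastic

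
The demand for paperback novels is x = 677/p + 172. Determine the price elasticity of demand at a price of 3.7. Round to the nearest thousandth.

-0.515

At p = 3.7, x = 354.973.
dx/dp = −677/p² = −49.4522.
Point elasticity E = (dx/dp)·(p/x) = -49.4522 × 3.7/354.973 ≈ -0.515.
|E| < 1, so demand is inelastic at this price.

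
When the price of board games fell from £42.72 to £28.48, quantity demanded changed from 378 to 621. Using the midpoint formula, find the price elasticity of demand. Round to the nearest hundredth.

-1.22

%Δq = (621 − 378)/[(378 + 621)/2] = 243/499.5 ≈ 0.4865.
%ΔP = (28.48 − 42.72)/[(42.72 + 28.48)/2] = -14.24/35.6 ≈ -0.4000.
Arc elasticity E = %Δq/%ΔP ≈ 0.4865/-0.4000 ≈ -1.22.
|E| > 1: demand is elastic over this range.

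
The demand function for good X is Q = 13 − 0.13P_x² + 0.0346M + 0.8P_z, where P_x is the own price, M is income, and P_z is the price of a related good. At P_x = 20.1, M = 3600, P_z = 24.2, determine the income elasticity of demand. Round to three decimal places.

Evaluating quantity at (P_x, M, P_z) gives Q = 13 − 0.13(20.1)² + 0.0346(3600) + 0.8(24.2) = 13 − 52.5213 + 124.56 + 19.36 = 104.3987.
∂Q/∂M = +0.0346, so E_I = 0.0346·(3600/104.3987) ≈ 1.193.
E_I > 1: normal good (luxury).

1.193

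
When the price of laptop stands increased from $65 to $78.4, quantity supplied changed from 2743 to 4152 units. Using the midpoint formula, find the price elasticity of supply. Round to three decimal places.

2.187

%ΔQ = (4152 − 2743)/[(2743 + 4152)/2] = 1409/3447.5 ≈ 0.4087.
%Δp = (78.4 − 65)/[(65 + 78.4)/2] = 13.4/71.7 ≈ 0.1869.
Arc elasticity E = %ΔQ/%Δp ≈ 0.4087/0.1869 ≈ 2.187.
|E| > 1: supply is elastic over this range.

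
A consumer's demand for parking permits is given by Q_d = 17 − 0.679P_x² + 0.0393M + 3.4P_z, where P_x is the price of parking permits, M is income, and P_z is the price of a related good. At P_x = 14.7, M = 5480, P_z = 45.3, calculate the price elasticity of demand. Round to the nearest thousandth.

-1.224

Substituting, Q_d = 17 − 0.679(14.7)² + 0.0393(5480) + 3.4(45.3) = 17 − 146.7251 + 215.364 + 154.02 = 239.6589.
∂Q_d/∂P_x = −2·0.679·P_x = -19.9626, so E_p = -19.9626·(14.7/239.6589) ≈ -1.224.
|E_p| > 1: demand is elastic.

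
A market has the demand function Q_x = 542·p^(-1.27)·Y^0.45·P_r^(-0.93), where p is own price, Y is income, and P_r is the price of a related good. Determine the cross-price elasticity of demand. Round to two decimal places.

-0.93

For a Cobb–Douglas (constant-elasticity) form Q_x = A·P_r^α·…, the elasticity with respect to P_r equals the exponent α at every point.
Here the exponent on P_r is -0.93, so the cross-price elasticity of demand is -0.93.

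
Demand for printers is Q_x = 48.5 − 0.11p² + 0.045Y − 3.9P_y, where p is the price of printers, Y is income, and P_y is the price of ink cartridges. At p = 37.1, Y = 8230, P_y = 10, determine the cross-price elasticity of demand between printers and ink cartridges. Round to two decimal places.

-0.17

Evaluating quantity at (p, Y, P_y) gives Q_x = 48.5 − 0.11(37.1)² + 0.045(8230) − 3.9(10) = 48.5 − 151.4051 + 370.35 − 39 = 228.4449.
∂Q_x/∂P_y = −3.9, so E_xy = -3.9·(10/228.4449) ≈ -0.17.
E_xy < 0: the goods are complements.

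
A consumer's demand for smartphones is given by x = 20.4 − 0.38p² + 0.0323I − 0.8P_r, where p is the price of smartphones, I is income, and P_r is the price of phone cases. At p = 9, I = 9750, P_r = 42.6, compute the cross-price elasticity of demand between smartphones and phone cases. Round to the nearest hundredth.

At the given point, x = 20.4 − 0.38(9)² + 0.0323(9750) − 0.8(42.6) = 20.4 − 30.78 + 314.925 − 34.08 = 270.465.
∂x/∂P_r = −0.8, so E_xy = -0.8·(42.6/270.465) ≈ -0.13.
E_xy < 0: the goods are complements.

-0.13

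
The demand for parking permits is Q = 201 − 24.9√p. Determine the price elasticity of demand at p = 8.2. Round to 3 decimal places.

-0.275

At p = 8.2, Q = 129.6973.
dQ/dp = −24.9/(2√p) = −24.9/(2·2.8636).
Point elasticity E = (dQ/dp)·(p/Q) = -4.3477 × 8.2/129.6973 ≈ -0.275.
|E| < 1, so demand is inelastic at this price.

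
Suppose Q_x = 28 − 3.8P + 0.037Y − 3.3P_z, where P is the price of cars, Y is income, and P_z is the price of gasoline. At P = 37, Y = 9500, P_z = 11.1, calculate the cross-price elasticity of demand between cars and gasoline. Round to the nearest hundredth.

First evaluate Q_x: 28 − 3.8(37) + 0.037(9500) − 3.3(11.1) = 28 − 140.6 + 351.5 − 36.63 = 202.27.
∂Q_x/∂P_z = −3.3, so E_xy = -3.3·(11.1/202.27) ≈ -0.18.
E_xy < 0: the goods are complements.

-0.18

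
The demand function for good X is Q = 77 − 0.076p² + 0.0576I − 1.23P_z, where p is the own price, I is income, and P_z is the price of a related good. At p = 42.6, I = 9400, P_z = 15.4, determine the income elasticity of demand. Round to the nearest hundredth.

First evaluate Q: 77 − 0.076(42.6)² + 0.0576(9400) − 1.23(15.4) = 77 − 137.9218 + 541.44 − 18.942 = 461.5762.
∂Q/∂I = +0.0576, so E_I = 0.0576·(9400/461.5762) ≈ 1.17.
E_I > 1: normal good (luxury).

1.17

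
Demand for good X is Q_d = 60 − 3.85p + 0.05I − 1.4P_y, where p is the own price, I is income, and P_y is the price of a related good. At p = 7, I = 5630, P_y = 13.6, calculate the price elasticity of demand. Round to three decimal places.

-0.091

Substituting, Q_d = 60 − 3.85(7) + 0.05(5630) − 1.4(13.6) = 60 − 26.95 + 281.5 − 19.04 = 295.51.
∂Q_d/∂p = −3.85, so E_p = (−3.85)·(7/295.51) ≈ -0.091.
|E_p| < 1: demand is inelastic.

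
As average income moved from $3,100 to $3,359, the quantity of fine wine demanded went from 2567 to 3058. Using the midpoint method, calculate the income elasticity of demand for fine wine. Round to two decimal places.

%ΔQ = (3058 − 2567)/[(2567+3058)/2] = 491/2812.5 ≈ 0.1746.
%ΔI = (3,359 − 3,100)/[(3,100+3,359)/2] = 259/3229.5 ≈ 0.0802.
E_I = %ΔQ/%ΔI ≈ 2.18.
E_I > 1: normal good (luxury).

2.18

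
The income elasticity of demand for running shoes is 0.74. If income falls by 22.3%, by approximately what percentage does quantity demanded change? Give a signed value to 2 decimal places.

%ΔQ ≈ E × %ΔI = (0.74) × (-22.3%) ≈ -16.50%.

-16.50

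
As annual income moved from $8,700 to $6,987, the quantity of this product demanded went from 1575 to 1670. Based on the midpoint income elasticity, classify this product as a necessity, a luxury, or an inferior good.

inferior

%ΔQ = (1670 − 1575)/[(1575+1670)/2] = 95/1622.5 ≈ 0.0586.
%ΔI = (6,987 − 8,700)/[(8,700+6,987)/2] = -1713/7843.5 ≈ -0.2184.
E_I = %ΔQ/%ΔI ≈ -0.268.
E_I < 0: inferior good.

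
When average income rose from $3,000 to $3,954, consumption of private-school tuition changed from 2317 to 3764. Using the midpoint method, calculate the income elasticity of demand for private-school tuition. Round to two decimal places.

%ΔQ = (3764 − 2317)/[(2317+3764)/2] = 1447/3040.5 ≈ 0.4759.
%ΔM = (3,954 − 3,000)/[(3,000+3,954)/2] = 954/3477 ≈ 0.2744.
E_I = %ΔQ/%ΔM ≈ 1.73.
E_I > 1: normal good (luxury).

1.73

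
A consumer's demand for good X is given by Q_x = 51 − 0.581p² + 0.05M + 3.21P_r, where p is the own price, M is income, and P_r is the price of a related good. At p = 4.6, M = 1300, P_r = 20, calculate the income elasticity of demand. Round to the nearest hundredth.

0.39

First evaluate Q_x: 51 − 0.581(4.6)² + 0.05(1300) + 3.21(20) = 51 − 12.294 + 65 + 64.2 = 167.906.
∂Q_x/∂M = +0.05, so E_I = 0.05·(1300/167.906) ≈ 0.39.
E_I ∈ (0,1): normal good (necessity).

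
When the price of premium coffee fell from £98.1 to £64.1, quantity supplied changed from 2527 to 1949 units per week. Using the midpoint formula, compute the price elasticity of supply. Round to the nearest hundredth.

0.62

%Δq = (1949 − 2527)/[(2527 + 1949)/2] = -578/2238 ≈ -0.2583.
%Δp = (64.1 − 98.1)/[(98.1 + 64.1)/2] = -34/81.1 ≈ -0.4192.
Arc elasticity E = %Δq/%Δp ≈ -0.2583/-0.4192 ≈ 0.62.
|E| < 1: supply is inelastic over this range.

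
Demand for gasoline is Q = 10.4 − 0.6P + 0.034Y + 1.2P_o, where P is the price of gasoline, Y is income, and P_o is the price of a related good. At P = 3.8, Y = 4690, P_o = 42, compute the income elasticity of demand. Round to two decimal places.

0.73

Q = 10.4 − 0.6(3.8) + 0.034(4690) + 1.2(42) = 10.4 − 2.28 + 159.46 + 50.4 = 217.98.
∂Q/∂Y = +0.034, so E_I = 0.034·(4690/217.98) ≈ 0.73.
E_I ∈ (0,1): normal good (necessity).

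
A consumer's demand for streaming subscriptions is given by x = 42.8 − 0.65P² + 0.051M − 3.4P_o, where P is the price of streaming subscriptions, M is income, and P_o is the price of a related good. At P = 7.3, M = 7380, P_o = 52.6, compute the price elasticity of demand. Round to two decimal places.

-0.34

At the given point, x = 42.8 − 0.65(7.3)² + 0.051(7380) − 3.4(52.6) = 42.8 − 34.6385 + 376.38 − 178.84 = 205.7015.
∂x/∂P = −2·0.65·P = -9.49, so E_p = -9.49·(7.3/205.7015) ≈ -0.34.
|E_p| < 1: demand is inelastic.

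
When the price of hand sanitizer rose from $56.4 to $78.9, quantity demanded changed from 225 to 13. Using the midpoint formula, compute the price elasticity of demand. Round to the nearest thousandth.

-5.356

%ΔQ = (13 − 225)/[(225 + 13)/2] = -212/119 ≈ -1.7815.
%ΔP = (78.9 − 56.4)/[(56.4 + 78.9)/2] = 22.5/67.65 ≈ 0.3326.
Arc elasticity E = %ΔQ/%ΔP ≈ -1.7815/0.3326 ≈ -5.356.
|E| > 1: demand is elastic over this range.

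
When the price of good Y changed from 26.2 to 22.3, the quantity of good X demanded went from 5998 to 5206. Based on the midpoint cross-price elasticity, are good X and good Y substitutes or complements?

substitutes

%ΔQ_x = (5206 − 5998)/[(5998+5206)/2] = -792/5602 ≈ -0.1414.
%ΔP_y = (22.3 − 26.2)/[(26.2+22.3)/2] ≈ -0.1608.
E_xy = -0.1414/-0.1608 ≈ 0.879.
E_xy > 0, so the goods are substitutes.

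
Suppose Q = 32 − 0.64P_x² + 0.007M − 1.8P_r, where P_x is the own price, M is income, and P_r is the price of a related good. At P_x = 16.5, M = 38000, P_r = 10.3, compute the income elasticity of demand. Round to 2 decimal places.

2.53

Substituting, Q = 32 − 0.64(16.5)² + 0.007(38000) − 1.8(10.3) = 32 − 174.24 + 266 − 18.54 = 105.22.
∂Q/∂M = +0.007, so E_I = 0.007·(38000/105.22) ≈ 2.53.
E_I > 1: normal good (luxury).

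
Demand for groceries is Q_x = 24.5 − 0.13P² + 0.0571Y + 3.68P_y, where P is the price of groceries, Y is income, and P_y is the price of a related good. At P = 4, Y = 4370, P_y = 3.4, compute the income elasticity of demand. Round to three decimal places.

Substituting, Q_x = 24.5 − 0.13(4)² + 0.0571(4370) + 3.68(3.4) = 24.5 − 2.08 + 249.527 + 12.512 = 284.459.
∂Q_x/∂Y = +0.0571, so E_I = 0.0571·(4370/284.459) ≈ 0.877.
E_I ∈ (0,1): normal good (necessity).

0.877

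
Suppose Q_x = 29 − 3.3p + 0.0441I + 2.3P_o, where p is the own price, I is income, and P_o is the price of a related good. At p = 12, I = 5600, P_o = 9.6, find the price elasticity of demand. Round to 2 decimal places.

Q_x = 29 − 3.3(12) + 0.0441(5600) + 2.3(9.6) = 29 − 39.6 + 246.96 + 22.08 = 258.44.
∂Q_x/∂p = −3.3, so E_p = (−3.3)·(12/258.44) ≈ -0.15.
|E_p| < 1: demand is inelastic.

-0.15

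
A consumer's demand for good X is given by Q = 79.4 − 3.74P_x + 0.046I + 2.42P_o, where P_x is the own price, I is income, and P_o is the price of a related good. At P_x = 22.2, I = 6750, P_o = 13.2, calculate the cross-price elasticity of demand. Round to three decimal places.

Substituting, Q = 79.4 − 3.74(22.2) + 0.046(6750) + 2.42(13.2) = 79.4 − 83.028 + 310.5 + 31.944 = 338.816.
∂Q/∂P_o = +2.42, so E_xy = 2.42·(13.2/338.816) ≈ 0.094.
E_xy > 0: the goods are substitutes.

0.094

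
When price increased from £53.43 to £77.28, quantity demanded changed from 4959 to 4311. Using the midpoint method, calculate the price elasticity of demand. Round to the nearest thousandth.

%ΔQ = (4311 − 4959)/[(4959 + 4311)/2] = -648/4635 ≈ -0.1398.
%Δp = (77.28 − 53.43)/[(53.43 + 77.28)/2] = 23.85/65.355 ≈ 0.3649.
Arc elasticity E = %ΔQ/%Δp ≈ -0.1398/0.3649 ≈ -0.383.
|E| < 1: demand is inelastic over this range.

-0.383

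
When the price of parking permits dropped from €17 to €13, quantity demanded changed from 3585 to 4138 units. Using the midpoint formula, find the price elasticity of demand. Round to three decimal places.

%Δq = (4138 − 3585)/[(3585 + 4138)/2] = 553/3861.5 ≈ 0.1432.
%ΔP = (13 − 17)/[(17 + 13)/2] = -4/15 ≈ -0.2667.
Arc elasticity E = %Δq/%ΔP ≈ 0.1432/-0.2667 ≈ -0.537.
|E| < 1: demand is inelastic over this range.

-0.537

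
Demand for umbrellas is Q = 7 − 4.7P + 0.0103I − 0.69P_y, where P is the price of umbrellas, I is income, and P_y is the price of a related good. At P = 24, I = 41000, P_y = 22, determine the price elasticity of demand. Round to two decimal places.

-0.37

Substituting, Q = 7 − 4.7(24) + 0.0103(41000) − 0.69(22) = 7 − 112.8 + 422.3 − 15.18 = 301.32.
∂Q/∂P = −4.7, so E_p = (−4.7)·(24/301.32) ≈ -0.37.
|E_p| < 1: demand is inelastic.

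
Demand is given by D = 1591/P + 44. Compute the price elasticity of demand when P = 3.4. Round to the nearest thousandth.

At P = 3.4, D = 511.9412.
dD/dP = −1591/P² = −137.6298.
Point elasticity E = (dD/dP)·(P/D) = -137.6298 × 3.4/511.9412 ≈ -0.914.
|E| < 1, so demand is inelastic at this price.

-0.914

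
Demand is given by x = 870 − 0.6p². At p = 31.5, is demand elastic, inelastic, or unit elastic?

elastic

At p = 31.5, x = 274.65.
dx/dp = −2·0.6·p = −37.8.
Point elasticity E = (dx/dp)·(p/x) = -37.8 × 31.5/274.65 ≈ -4.335.
|E| ≈ 4.335 > 1, so demand is elastic.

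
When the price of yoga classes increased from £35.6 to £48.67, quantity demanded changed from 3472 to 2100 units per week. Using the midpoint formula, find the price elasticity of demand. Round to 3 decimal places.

-1.588

%Δq = (2100 − 3472)/[(3472 + 2100)/2] = -1372/2786 ≈ -0.4925.
%ΔP = (48.67 − 35.6)/[(35.6 + 48.67)/2] = 13.07/42.135 ≈ 0.3102.
Arc elasticity E = %Δq/%ΔP ≈ -0.4925/0.3102 ≈ -1.588.
|E| > 1: demand is elastic over this range.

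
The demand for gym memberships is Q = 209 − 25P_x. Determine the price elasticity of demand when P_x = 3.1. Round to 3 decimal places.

-0.589

At P_x = 3.1, Q = 131.5.
dQ/dP_x = −25.
Point elasticity E = (dQ/dP_x)·(P_x/Q) = -25 × 3.1/131.5 ≈ -0.589.
|E| < 1, so demand is inelastic at this price.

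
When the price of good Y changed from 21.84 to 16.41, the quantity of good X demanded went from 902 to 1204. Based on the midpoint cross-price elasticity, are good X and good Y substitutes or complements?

%ΔQ_x = (1204 − 902)/[(902+1204)/2] = 302/1053 ≈ 0.2868.
%ΔP_y = (16.41 − 21.84)/[(21.84+16.41)/2] ≈ -0.2839.
E_xy = 0.2868/-0.2839 ≈ -1.010.
E_xy < 0, so the goods are complements.

complements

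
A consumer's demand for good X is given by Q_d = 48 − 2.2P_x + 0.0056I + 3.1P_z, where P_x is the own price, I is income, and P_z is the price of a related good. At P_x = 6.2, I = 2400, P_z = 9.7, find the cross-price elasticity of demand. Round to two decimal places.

0.39

Q_d = 48 − 2.2(6.2) + 0.0056(2400) + 3.1(9.7) = 48 − 13.64 + 13.44 + 30.07 = 77.87.
∂Q_d/∂P_z = +3.1, so E_xy = 3.1·(9.7/77.87) ≈ 0.39.
E_xy > 0: the goods are substitutes.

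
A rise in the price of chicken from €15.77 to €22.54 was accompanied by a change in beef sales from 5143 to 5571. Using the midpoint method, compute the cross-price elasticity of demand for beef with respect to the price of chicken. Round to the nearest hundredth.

%ΔQ_x = (5571 − 5143)/[(5143+5571)/2] = 428/5357 ≈ 0.0799.
%ΔP_y = (22.54 − 15.77)/[(15.77+22.54)/2] ≈ 0.3534.
E_xy = 0.0799/0.3534 ≈ 0.23.
E_xy > 0, so beef and chicken are substitutes.

0.23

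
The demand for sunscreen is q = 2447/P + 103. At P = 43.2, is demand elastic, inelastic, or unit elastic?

inelastic

At P = 43.2, q = 159.6435.
dq/dP = −2447/P² = −1.3112.
Point elasticity E = (dq/dP)·(P/q) = -1.3112 × 43.2/159.6435 ≈ -0.355.
|E| ≈ 0.355 < 1, so demand is inelastic.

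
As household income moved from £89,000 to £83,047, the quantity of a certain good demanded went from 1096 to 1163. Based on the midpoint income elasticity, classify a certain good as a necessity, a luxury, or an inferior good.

%ΔQ = (1163 − 1096)/[(1096+1163)/2] = 67/1129.5 ≈ 0.0593.
%ΔY = (83,047 − 89,000)/[(89,000+83,047)/2] = -5953/86023.5 ≈ -0.0692.
E_I = %ΔQ/%ΔY ≈ -0.857.
E_I < 0: inferior good.

inferior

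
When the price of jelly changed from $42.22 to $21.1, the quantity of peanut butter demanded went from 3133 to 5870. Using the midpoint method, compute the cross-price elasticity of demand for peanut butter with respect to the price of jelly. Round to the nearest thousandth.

-0.911

%ΔQ_x = (5870 − 3133)/[(3133+5870)/2] = 2737/4501.5 ≈ 0.6080.
%ΔP_y = (21.1 − 42.22)/[(42.22+21.1)/2] ≈ -0.6671.
E_xy = 0.6080/-0.6671 ≈ -0.911.
E_xy < 0, so peanut butter and jelly are complements.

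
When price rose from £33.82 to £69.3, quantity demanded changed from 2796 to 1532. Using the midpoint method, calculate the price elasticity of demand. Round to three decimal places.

-0.849

%Δq = (1532 − 2796)/[(2796 + 1532)/2] = -1264/2164 ≈ -0.5841.
%ΔP = (69.3 − 33.82)/[(33.82 + 69.3)/2] = 35.48/51.56 ≈ 0.6881.
Arc elasticity E = %Δq/%ΔP ≈ -0.5841/0.6881 ≈ -0.849.
|E| < 1: demand is inelastic over this range.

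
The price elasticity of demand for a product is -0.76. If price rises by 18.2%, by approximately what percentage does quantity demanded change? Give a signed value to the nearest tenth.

-13.8

%ΔQ ≈ E × %ΔP = (-0.76) × (18.2%) ≈ -13.8%.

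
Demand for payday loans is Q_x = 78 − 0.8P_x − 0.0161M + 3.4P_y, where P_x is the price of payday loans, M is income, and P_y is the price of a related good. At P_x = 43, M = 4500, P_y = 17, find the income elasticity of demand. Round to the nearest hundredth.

-2.50

Evaluating quantity at (P_x, M, P_y) gives Q_x = 78 − 0.8(43) − 0.0161(4500) + 3.4(17) = 78 − 34.4 − 72.45 + 57.8 = 28.95.
∂Q_x/∂M = −0.0161, so E_I = -0.0161·(4500/28.95) ≈ -2.50.
E_I < 0: inferior good.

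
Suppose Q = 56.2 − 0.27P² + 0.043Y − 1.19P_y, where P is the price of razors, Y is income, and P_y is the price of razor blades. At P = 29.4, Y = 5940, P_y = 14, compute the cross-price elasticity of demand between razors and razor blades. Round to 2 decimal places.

-0.27

Evaluating quantity at (P, Y, P_y) gives Q = 56.2 − 0.27(29.4)² + 0.043(5940) − 1.19(14) = 56.2 − 233.3772 + 255.42 − 16.66 = 61.5828.
∂Q/∂P_y = −1.19, so E_xy = -1.19·(14/61.5828) ≈ -0.27.
E_xy < 0: the goods are complements.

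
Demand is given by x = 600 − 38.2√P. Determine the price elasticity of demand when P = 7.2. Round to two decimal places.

-0.10

At P = 7.2, x = 497.4986.
dx/dP = −38.2/(2√P) = −38.2/(2·2.6833).
Point elasticity E = (dx/dP)·(P/x) = -7.1181 × 7.2/497.4986 ≈ -0.10.
|E| < 1, so demand is inelastic at this price.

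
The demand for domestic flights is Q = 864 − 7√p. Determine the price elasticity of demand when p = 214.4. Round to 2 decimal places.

At p = 214.4, Q = 761.5032.
dQ/dp = −7/(2√p) = −7/(2·14.6424).
Point elasticity E = (dQ/dp)·(p/Q) = -0.239 × 214.4/761.5032 ≈ -0.07.
|E| < 1, so demand is inelastic at this price.

-0.07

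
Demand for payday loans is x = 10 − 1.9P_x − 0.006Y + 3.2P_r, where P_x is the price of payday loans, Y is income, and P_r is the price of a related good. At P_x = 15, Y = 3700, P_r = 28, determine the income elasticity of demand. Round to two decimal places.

Evaluating quantity at (P_x, Y, P_r) gives x = 10 − 1.9(15) − 0.006(3700) + 3.2(28) = 10 − 28.5 − 22.2 + 89.6 = 48.9.
∂x/∂Y = −0.006, so E_I = -0.006·(3700/48.9) ≈ -0.45.
E_I < 0: inferior good.

-0.45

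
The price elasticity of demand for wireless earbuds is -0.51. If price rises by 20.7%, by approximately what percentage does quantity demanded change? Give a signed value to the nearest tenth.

%ΔQ ≈ E × %ΔP = (-0.51) × (20.7%) ≈ -10.6%.

-10.6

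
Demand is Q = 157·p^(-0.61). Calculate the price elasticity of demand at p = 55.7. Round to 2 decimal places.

-0.61

For a Cobb–Douglas (constant-elasticity) form Q = A·p^α·…, the elasticity with respect to p equals the exponent α at every point.
Here the exponent on p is -0.61, so the price elasticity of demand is -0.61.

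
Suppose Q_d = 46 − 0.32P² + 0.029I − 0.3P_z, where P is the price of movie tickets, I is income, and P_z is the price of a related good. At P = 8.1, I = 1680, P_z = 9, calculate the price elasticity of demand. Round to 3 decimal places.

Substituting, Q_d = 46 − 0.32(8.1)² + 0.029(1680) − 0.3(9) = 46 − 20.9952 + 48.72 − 2.7 = 71.0248.
∂Q_d/∂P = −2·0.32·P = -5.184, so E_p = -5.184·(8.1/71.0248) ≈ -0.591.
|E_p| < 1: demand is inelastic.

-0.591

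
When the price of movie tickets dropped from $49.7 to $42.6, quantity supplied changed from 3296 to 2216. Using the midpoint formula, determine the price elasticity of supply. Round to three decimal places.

%Δq = (2216 − 3296)/[(3296 + 2216)/2] = -1080/2756 ≈ -0.3919.
%Δp = (42.6 − 49.7)/[(49.7 + 42.6)/2] = -7.1/46.15 ≈ -0.1538.
Arc elasticity E = %Δq/%Δp ≈ -0.3919/-0.1538 ≈ 2.547.
|E| > 1: supply is elastic over this range.

2.547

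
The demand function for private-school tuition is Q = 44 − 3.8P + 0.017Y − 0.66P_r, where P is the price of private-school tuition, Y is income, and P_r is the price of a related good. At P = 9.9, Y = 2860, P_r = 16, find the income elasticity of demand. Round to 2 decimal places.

1.09

Q = 44 − 3.8(9.9) + 0.017(2860) − 0.66(16) = 44 − 37.62 + 48.62 − 10.56 = 44.44.
∂Q/∂Y = +0.017, so E_I = 0.017·(2860/44.44) ≈ 1.09.
E_I > 1: normal good (luxury).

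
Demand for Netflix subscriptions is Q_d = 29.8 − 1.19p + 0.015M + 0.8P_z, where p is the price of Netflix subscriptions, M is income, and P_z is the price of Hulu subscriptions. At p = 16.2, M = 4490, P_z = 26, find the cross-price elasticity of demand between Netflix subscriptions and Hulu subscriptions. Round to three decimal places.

0.211

Substituting, Q_d = 29.8 − 1.19(16.2) + 0.015(4490) + 0.8(26) = 29.8 − 19.278 + 67.35 + 20.8 = 98.672.
∂Q_d/∂P_z = +0.8, so E_xy = 0.8·(26/98.672) ≈ 0.211.
E_xy > 0: the goods are substitutes.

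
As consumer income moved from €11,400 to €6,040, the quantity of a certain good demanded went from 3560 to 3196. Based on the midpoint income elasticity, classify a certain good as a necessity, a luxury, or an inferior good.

necessity

%ΔQ = (3196 − 3560)/[(3560+3196)/2] = -364/3378 ≈ -0.1078.
%ΔI = (6,040 − 11,400)/[(11,400+6,040)/2] = -5360/8720 ≈ -0.6147.
E_I = %ΔQ/%ΔI ≈ 0.175.
E_I ∈ (0,1): normal good (necessity).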